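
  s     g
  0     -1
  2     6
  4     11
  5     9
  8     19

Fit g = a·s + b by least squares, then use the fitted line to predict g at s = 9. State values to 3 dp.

ĝ = 20.924

The normal equations are: 109·a + 19·b = 253;  19·a + 5·b = 44.
Eliminating b: 5·(row 1) − 19·(row 2) gives 184·a = 5·253 − 19·44 = 429, so a = 429/184.
Then b = (44 − 19·(429/184))/5 = -11/184.
At s = 9: ĝ = (429/184)·(9) + (-11/184)·(1) = 1925/92.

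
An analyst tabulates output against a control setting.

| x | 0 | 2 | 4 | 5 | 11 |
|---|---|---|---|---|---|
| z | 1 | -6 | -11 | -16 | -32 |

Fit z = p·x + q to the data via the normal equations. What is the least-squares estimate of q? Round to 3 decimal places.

q = 0.324

Setting ∂/∂p … = 0 gives: 166·p + 22·q = -488;  22·p + 5·q = -64.
(Σx·x = 166, Σx = 22, Σ1 = 5, Σx·z = -488, Σz = -64.)
Eliminating q: 5·(row 1) − 22·(row 2) gives 346·p = 5·(-488) − 22·(-64) = -1032, so p = -516/173.
Then q = ((-64) − 22·(-516/173))/5 = 56/173.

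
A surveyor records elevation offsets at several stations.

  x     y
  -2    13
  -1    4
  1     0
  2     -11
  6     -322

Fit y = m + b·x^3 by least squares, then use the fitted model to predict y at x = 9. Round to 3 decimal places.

Forming AᵀA = [[5, 216]; [216, 46786]] and Aᵀy = [-316, -69748]ᵀ gives AᵀA·[m, b]ᵀ = Aᵀy.
Determinant 5·46786 − 216² = 187274.
m = ((-316)·46786 − 216·(-69748))/187274 = 140596/93637; b = (5·(-69748) − 216·(-316))/187274 = -140242/93637.
At x = 9: ŷ = (140596/93637)·(1) + (-140242/93637)·(729) = -102095822/93637.

ŷ = -1090.336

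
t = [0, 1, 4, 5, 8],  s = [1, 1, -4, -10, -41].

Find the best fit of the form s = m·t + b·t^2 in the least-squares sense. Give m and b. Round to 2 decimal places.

m = 3.02, b = -1.02

Normal-equation sums: Σt·t = 106, Σt·t^2 = 702, Σt^2·t^2 = 4978.
And Σt·s = -393, Σt^2·s = -2937.
So XᵀX·[m, b]ᵀ = Xᵀs: [[106, 702]; [702, 4978]]·[m, b]ᵀ = [-393, -2937]ᵀ.
Determinant 106·4978 − 702² = 34864.
m = ((-393)·4978 − 702·(-2937))/34864 = 26355/8716; b = (106·(-2937) − 702·(-393))/34864 = -8859/8716.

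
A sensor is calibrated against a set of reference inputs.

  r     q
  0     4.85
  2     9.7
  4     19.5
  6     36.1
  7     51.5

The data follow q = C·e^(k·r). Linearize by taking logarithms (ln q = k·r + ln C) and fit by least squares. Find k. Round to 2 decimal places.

k = 0.34

Linearized form: ln q = k·r + ln C. From the 5 transformed points,
Sums: Σr = 19.0000, Σ(r)² = 105.0000, Σln q = 14.3494, Σr·ln q = 65.5347.
Normal system: [[105.0000, 19.0000]; [19.0000, 5]]·[k, ln C]ᵀ = [65.5347, 14.3494]ᵀ.
Δ = 105.0000·5 − (19.0000)² = 164.0000; k = (65.5347·5 − 19.0000·14.3494)/164.0000 = 0.33558, ln C = (105.0000·14.3494 − 19.0000·65.5347)/164.0000 = 1.59467.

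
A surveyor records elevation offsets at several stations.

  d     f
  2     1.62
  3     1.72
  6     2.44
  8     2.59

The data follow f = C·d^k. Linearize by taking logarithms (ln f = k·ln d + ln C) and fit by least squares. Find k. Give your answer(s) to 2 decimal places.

k = 0.37

Let Y = ln f. Fitting Y = k·ln d + ln C by least squares:
AᵀA = [[9.2219, 5.6630]; [5.6630, 4]], rhs = [4.5074, 2.8684]ᵀ  (here Σln d = 5.6630, Σ(ln d)² = 9.2219, Σln f = 2.8684, Σln d·ln f = 4.5074).
Δ = 9.2219·4 − (5.6630)² = 4.8184; k = (4.5074·4 − 5.6630·2.8684)/4.8184 = 0.37061, ln C = (9.2219·2.8684 − 5.6630·4.5074)/4.8184 = 0.19241.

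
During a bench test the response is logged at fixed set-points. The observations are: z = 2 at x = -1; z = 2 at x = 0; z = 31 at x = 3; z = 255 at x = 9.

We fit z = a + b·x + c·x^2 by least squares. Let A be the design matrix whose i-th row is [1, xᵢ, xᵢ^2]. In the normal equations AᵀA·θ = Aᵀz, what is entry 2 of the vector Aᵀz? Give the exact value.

Entry 2 ↔ basis x, so (Aᵀz)_{2} = Σᵢ (x)·zᵢ = (-1)·(2) + (0)·(2) + (3)·(31) + (9)·(255) = 2386.

2386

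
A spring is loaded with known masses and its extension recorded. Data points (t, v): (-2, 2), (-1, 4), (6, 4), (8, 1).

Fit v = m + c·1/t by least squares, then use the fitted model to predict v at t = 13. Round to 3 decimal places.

v̂ = 2.389

With design matrix A, AᵀA = [[4, -29/24]; [-29/24, 745/576]] and Aᵀv = [11, -101/24]ᵀ.
Determinant 4·(745/576) − (-29/24)² = 713/192.
m = (11·(745/576) − (-29/24)·(-101/24))/(713/192) = 5266/2139; c = (4·(-101/24) − (-29/24)·11)/(713/192) = -680/713.
At t = 13: v̂ = (5266/2139)·(1) + (-680/713)·(1/13) = 66418/27807.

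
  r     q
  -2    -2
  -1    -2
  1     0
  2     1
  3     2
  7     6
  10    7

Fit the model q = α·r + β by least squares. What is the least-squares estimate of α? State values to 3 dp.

Entries of AᵀA: Σr·r = 168, Σr = 20, Σ1 = 7.
Right-hand side: Σr·q = 126, Σq = 12.
AᵀA·[α, β]ᵀ = Aᵀq becomes [[168, 20]; [20, 7]]·[α, β]ᵀ = [126, 12]ᵀ.
Eliminating β: 7·(row 1) − 20·(row 2) gives 776·α = 7·126 − 20·12 = 642, so α = 321/388.
Then β = (12 − 20·(321/388))/7 = -63/97.

α = 0.827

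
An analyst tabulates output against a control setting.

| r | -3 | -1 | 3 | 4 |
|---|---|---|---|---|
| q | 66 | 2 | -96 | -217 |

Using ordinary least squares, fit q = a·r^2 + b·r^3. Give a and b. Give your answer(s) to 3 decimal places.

a = -1.633, b = -2.987

The normal equations are: 419·a + 1023·b = -3740;  1023·a + 5555·b = -18264.
(Σr^2·r^2 = 419, Σr^2·r^3 = 1023, Σr^3·r^3 = 5555, Σr^2·q = -3740, Σr^3·q = -18264.)
det = 419·5555 − 1023² = 1281016.
a = ((-3740)·5555 − 1023·(-18264))/1281016 = -47537/29114; b = (419·(-18264) − 1023·(-3740))/1281016 = -956649/320254.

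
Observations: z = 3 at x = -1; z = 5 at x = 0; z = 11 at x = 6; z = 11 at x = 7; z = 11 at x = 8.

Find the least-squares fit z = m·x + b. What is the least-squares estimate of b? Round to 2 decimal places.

Forming MᵀM = [[150, 20]; [20, 5]] and Mᵀz = [228, 41]ᵀ gives MᵀM·[m, b]ᵀ = Mᵀz.
Δ = 150·5 − 20² = 350.
m = (228·5 − 20·41)/350 = 32/35; b = (150·41 − 20·228)/350 = 159/35.

b = 4.54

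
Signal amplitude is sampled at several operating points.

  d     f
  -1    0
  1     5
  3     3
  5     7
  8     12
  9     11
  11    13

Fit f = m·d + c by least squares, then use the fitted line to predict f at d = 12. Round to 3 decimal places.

f̂ = 14.604

Setting ∂/∂m … = 0 gives: 302·m + 36·c = 387;  36·m + 7·c = 51.
Eliminating c: 7·(row 1) − 36·(row 2) gives 818·m = 7·387 − 36·51 = 873, so m = 873/818.
Then c = (51 − 36·(873/818))/7 = 735/409.
At d = 12: f̂ = (873/818)·(12) + (735/409)·(1) = 5973/409.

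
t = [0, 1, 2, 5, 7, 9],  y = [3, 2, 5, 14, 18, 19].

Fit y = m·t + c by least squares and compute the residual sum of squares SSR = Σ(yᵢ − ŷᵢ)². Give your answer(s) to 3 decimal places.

SSR = 14.068

Sums needed: Σt·t = 160, Σt = 24, Σ1 = 6.
And Σt·y = 379, Σy = 61.
Normal equations: [[160, 24]; [24, 6]]·[m, c]ᵀ = [379, 61]ᵀ.
Δ = 160·6 − 24² = 384.
m = (379·6 − 24·61)/384 = 135/64; c = (160·61 − 24·379)/384 = 83/48.
Residuals: 61/48, -353/192, -91/96, 331/192, 289/192, -329/192; SSR = 2701/192.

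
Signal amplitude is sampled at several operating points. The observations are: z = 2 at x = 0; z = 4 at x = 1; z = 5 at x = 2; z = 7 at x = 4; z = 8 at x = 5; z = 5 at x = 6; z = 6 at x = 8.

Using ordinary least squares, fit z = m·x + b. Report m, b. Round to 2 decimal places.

The normal system AᵀA·[m, b]ᵀ = Aᵀz is [[146, 26]; [26, 7]]·[m, b]ᵀ = [160, 37]ᵀ.
Eliminating b: 7·(row 1) − 26·(row 2) gives 346·m = 7·160 − 26·37 = 158, so m = 79/173.
Then b = (37 − 26·(79/173))/7 = 621/173.

m = 0.46, b = 3.59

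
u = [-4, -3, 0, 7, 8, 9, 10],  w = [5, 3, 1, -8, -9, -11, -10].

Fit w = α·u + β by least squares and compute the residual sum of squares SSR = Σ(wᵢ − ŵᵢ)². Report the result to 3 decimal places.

Compute the Gram sums: Σu·u = 319, Σu = 27, Σ1 = 7.
For Mᵀw: Σu·w = -356, Σw = -29.
MᵀM·[α, β]ᵀ = Mᵀw becomes [[319, 27]; [27, 7]]·[α, β]ᵀ = [-356, -29]ᵀ.
Eliminating β: 7·(row 1) − 27·(row 2) gives 1504·α = 7·(-356) − 27·(-29) = -1709, so α = -1709/1504.
Then β = ((-29) − 27·(-1709/1504))/7 = 361/1504.
Residuals: 323/1504, -61/94, 1143/1504, -215/752, -225/1504, -381/376, 1689/1504; SSR = 5169/1504.

SSR = 3.437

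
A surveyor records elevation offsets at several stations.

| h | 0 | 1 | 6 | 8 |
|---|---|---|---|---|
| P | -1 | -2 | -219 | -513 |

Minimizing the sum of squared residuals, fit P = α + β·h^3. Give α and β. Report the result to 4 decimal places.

XᵀX·[α, β]ᵀ = XᵀP reads: 4·α + 729·β = -735;  729·α + 308801·β = -309962.
Eliminating β: 308801·(row 1) − 729·(row 2) gives 703763·α = 308801·(-735) − 729·(-309962) = -1006437, so α = -1006437/703763.
Then β = ((-309962) − 729·(-1006437/703763))/308801 = -704033/703763.

α = -1.4301, β = -1.0004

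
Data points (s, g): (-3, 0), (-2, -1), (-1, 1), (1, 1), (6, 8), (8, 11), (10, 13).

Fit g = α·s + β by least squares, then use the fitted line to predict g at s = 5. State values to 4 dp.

From the data, Σs·s = 215, Σs = 19, Σ1 = 7.
Right-hand side: Σs·g = 268, Σg = 33.
Eliminating β: 7·(row 1) − 19·(row 2) gives 1144·α = 7·268 − 19·33 = 1249, so α = 1249/1144.
Then β = (33 − 19·(1249/1144))/7 = 2003/1144.
At s = 5: ĝ = (1249/1144)·(5) + (2003/1144)·(1) = 1031/143.

ĝ = 7.2098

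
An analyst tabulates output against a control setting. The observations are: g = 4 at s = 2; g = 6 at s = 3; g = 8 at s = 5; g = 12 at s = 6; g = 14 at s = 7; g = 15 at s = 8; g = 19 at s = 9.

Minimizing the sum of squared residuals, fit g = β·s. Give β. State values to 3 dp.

Sums needed: Σs·s = 268.
And Σs·g = 527.
β = 527/268 = 1.96642.

β = 1.966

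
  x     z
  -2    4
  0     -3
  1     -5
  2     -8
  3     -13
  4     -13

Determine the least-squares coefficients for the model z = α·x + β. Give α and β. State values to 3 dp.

Compute the Gram sums: Σx·x = 34, Σx = 8, Σ1 = 6.
Moment sums: Σx·z = -120, Σz = -38.
MᵀM·[α, β]ᵀ = Mᵀz becomes [[34, 8]; [8, 6]]·[α, β]ᵀ = [-120, -38]ᵀ.
Determinant 34·6 − 8² = 140.
α = ((-120)·6 − 8·(-38))/140 = -104/35; β = (34·(-38) − 8·(-120))/140 = -83/35.

α = -2.971, β = -2.371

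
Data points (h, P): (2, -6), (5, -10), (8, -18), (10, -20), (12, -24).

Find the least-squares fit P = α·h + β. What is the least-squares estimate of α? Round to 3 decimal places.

α = -1.848

Compute the Gram sums: Σh·h = 337, Σh = 37, Σ1 = 5.
Right-hand side: Σh·P = -694, ΣP = -78.
Eliminating β: 5·(row 1) − 37·(row 2) gives 316·α = 5·(-694) − 37·(-78) = -584, so α = -146/79.
Then β = ((-78) − 37·(-146/79))/5 = -152/79.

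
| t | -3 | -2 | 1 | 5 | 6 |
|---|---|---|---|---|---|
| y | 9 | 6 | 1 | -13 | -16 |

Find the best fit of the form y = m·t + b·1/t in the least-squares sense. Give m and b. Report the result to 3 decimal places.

m = -2.836, b = 2.738

From the data, Σt·t = 75, Σt·1/t = 5, Σ1/t·1/t = 643/450.
Moment sums: Σt·y = -199, Σ1/t·y = -154/15.
det = 75·(643/450) − 5² = 493/6.
m = ((-199)·(643/450) − 5·(-154/15))/(493/6) = -104857/36975; b = (75·(-154/15) − 5·(-199))/(493/6) = 1350/493.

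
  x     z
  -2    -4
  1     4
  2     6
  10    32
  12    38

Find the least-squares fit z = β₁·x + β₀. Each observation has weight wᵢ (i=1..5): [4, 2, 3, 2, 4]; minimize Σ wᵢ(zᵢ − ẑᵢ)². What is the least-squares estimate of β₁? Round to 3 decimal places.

With design matrix A, AᵀWA = [[806, 68]; [68, 15]] and AᵀWz = [2540, 226]ᵀ.
Eliminating β₀: 15·(row 1) − 68·(row 2) gives 7466·β₁ = 15·2540 − 68·226 = 22732, so β₁ = 11366/3733.
Then β₀ = (226 − 68·(11366/3733))/15 = 4718/3733.

β₁ = 3.045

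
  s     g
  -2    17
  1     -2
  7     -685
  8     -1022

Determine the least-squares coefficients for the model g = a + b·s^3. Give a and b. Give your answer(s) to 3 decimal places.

Compute the Gram sums: Σ1 = 4, Σs^3 = 848, Σs^3·s^3 = 379858.
For Aᵀg: Σg = -1692, Σs^3·g = -758357.
So AᵀA·[a, b]ᵀ = Aᵀg: [[4, 848]; [848, 379858]]·[a, b]ᵀ = [-1692, -758357]ᵀ.
Δ = 4·379858 − 848² = 800328.
a = ((-1692)·379858 − 848·(-758357))/800328 = 45875/100041; b = (4·(-758357) − 848·(-1692))/800328 = -399653/200082.

a = 0.459, b = -1.997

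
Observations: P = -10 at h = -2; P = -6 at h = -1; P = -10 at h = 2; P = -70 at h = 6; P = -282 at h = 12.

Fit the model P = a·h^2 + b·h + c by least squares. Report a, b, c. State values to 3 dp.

a = -1.978, b = 0.457, c = -2.369

Sums needed: Σh^2·h^2 = 22065, Σh^2·h = 1943, Σh^2 = 189, Σh·h = 189, Σh = 17, Σ1 = 5.
Moment sums: Σh^2·P = -43214, Σh·P = -3798, ΣP = -378.
MᵀM·[a, b, c]ᵀ = MᵀP becomes [[22065, 1943, 189]; [1943, 189, 17]; [189, 17, 5]]·[a, b, c]ᵀ = [-43214, -3798, -378]ᵀ.
Inverting the 3×3 Gram matrix, [a, b, c]ᵀ = [-659242/333211, 152330/333211, -789326/333211]ᵀ.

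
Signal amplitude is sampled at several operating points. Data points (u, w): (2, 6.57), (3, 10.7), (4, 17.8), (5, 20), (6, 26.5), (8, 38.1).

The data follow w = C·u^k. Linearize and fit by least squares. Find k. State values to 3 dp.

With ln wᵢ as the transformed response and ln uᵢ as the regressor:
XᵀX = [[13.7340, 8.6587]; [8.6587, 6]], rhs = [26.1632, 17.0450]ᵀ  (here Σln u = 8.6587, Σ(ln u)² = 13.7340, Σln w = 17.0450, Σln u·ln w = 26.1632).
Δ = 13.7340·6 − (8.6587)² = 7.4309; k = (26.1632·6 − 8.6587·17.0450)/7.4309 = 1.26379, ln C = (13.7340·17.0450 − 8.6587·26.1632)/7.4309 = 1.01704.

k = 1.264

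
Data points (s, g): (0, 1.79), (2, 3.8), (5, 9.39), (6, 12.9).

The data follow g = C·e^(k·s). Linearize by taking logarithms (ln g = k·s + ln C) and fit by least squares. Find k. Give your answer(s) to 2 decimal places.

k = 0.32

Taking logs, ln g = k·s + ln C, so regress ln g on s.
Σs = 13.0000, Σ(s)² = 65.0000, Σln g = 6.7141, Σs·ln g = 29.2116.
Equations: 65.0000·k + 13.0000·ln C = 29.2116;  13.0000·k + 4·ln C = 6.7141.
Solving (det = 91.0000): k = 0.32487, ln C = 0.62269.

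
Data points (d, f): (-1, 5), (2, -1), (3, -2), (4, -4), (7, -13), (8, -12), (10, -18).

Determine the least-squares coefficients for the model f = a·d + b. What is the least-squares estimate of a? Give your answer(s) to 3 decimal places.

With design matrix X, XᵀX = [[243, 33]; [33, 7]] and Xᵀf = [-396, -45]ᵀ.
Eliminating b: 7·(row 1) − 33·(row 2) gives 612·a = 7·(-396) − 33·(-45) = -1287, so a = -143/68.
Then b = ((-45) − 33·(-143/68))/7 = 237/68.

a = -2.103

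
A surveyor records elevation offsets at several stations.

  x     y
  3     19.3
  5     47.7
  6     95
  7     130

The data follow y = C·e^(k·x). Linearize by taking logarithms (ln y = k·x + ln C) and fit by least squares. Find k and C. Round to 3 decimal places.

Taking logs, ln y = k·x + ln C, so regress ln y on x.
Σx = 21.0000, Σ(x)² = 119.0000, Σln y = 16.2464, Σx·ln y = 89.6010.
Equations: 119.0000·k + 21.0000·ln C = 89.6010;  21.0000·k + 4·ln C = 16.2464.
Solving (det = 35.0000): k = 0.49224, ln C = 1.47734, so C = exp(1.47734) = 4.38127.

k = 0.492, C = 4.381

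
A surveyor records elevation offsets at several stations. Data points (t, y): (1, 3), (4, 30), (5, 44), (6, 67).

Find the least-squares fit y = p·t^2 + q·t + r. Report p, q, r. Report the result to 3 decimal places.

MᵀM·[p, q, r]ᵀ = Mᵀy reads: 2178·p + 406·q + 78·r = 3995;  406·p + 78·q + 16·r = 745;  78·p + 16·q + 4·r = 144.
(Σt^2·t^2 = 2178, Σt^2·t = 406, Σt^2 = 78, Σt·t = 78, Σt = 16, Σ1 = 4, Σt^2·y = 3995, Σt·y = 745, Σy = 144.)
Inverting the 3×3 Gram matrix, [p, q, r]ᵀ = [366/181, -545/362, 469/181]ᵀ.

p = 2.022, q = -1.506, r = 2.591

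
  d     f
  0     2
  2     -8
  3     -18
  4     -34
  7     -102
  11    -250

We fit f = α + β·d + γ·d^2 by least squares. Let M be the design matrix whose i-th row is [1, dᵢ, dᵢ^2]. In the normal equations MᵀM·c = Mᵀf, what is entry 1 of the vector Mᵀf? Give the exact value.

Entry 1 ↔ basis 1, so (Mᵀf)_{1} = Σᵢ fᵢ = (1)·(2) + (1)·(-8) + (1)·(-18) + (1)·(-34) + (1)·(-102) + (1)·(-250) = -410.

-410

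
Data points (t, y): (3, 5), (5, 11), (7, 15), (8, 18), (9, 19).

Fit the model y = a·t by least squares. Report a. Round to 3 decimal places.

a = 2.149

XᵀX·[a]ᵀ = Xᵀy reads: 228·a = 490.
Hence a = 490 / 228 ≈ 2.14912.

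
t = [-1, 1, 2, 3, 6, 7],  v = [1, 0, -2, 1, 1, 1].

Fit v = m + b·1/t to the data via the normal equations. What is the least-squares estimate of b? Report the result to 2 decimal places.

Sums needed: Σ1 = 6, Σ1/t = 8/7, Σ1/t·1/t = 2125/882.
Right-hand side: Σv = 2, Σ1/t·v = -19/14.
Normal equations: [[6, 8/7]; [8/7, 2125/882]]·[m, b]ᵀ = [2, -19/14]ᵀ.
Δ = 6·(2125/882) − (8/7)² = 1933/147.
m = (2·(2125/882) − (8/7)·(-19/14))/(1933/147) = 2809/5799; b = (6·(-19/14) − (8/7)·2)/(1933/147) = -1533/1933.

b = -0.79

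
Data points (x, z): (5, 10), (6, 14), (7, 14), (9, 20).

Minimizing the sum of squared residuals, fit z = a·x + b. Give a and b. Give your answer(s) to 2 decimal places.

a = 2.34, b = -1.31

AᵀA·[a, b]ᵀ = Aᵀz reads: 191·a + 27·b = 412;  27·a + 4·b = 58.
Eliminating b: 4·(row 1) − 27·(row 2) gives 35·a = 4·412 − 27·58 = 82, so a = 82/35.
Then b = (58 − 27·(82/35))/4 = -46/35.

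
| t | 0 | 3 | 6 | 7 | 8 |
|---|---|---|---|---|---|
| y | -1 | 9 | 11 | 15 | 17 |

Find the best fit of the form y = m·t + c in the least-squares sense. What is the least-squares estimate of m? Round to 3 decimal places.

m = 2.084

Entries of AᵀA: Σt·t = 158, Σt = 24, Σ1 = 5.
Moment sums: Σt·y = 334, Σy = 51.
Normal equations: [[158, 24]; [24, 5]]·[m, c]ᵀ = [334, 51]ᵀ.
Eliminating c: 5·(row 1) − 24·(row 2) gives 214·m = 5·334 − 24·51 = 446, so m = 223/107.
Then c = (51 − 24·(223/107))/5 = 21/107.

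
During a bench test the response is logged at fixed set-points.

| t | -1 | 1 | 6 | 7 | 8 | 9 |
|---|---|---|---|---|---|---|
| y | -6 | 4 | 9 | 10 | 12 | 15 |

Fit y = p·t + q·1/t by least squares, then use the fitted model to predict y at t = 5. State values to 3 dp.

Setting ∂/∂p … = 0 gives: 232·p + 6·q = 365;  6·p + (527377/254016)·q = 338/21.
(Σt·t = 232, Σt·1/t = 6, Σ1/t·1/t = 527377/254016, Σt·y = 365, Σ1/t·y = 338/21.)
Determinant 232·(527377/254016) − 6² = 14150861/31752.
p = (365·(527377/254016) − 6·(338/21))/(14150861/31752) = 167961917/113206888; q = (232·(338/21) − 6·365)/(14150861/31752) = 49028112/14150861.
At t = 5: ŷ = (167961917/113206888)·(5) + (49028112/14150861)·(1/5) = 4591272821/566034440.

ŷ = 8.111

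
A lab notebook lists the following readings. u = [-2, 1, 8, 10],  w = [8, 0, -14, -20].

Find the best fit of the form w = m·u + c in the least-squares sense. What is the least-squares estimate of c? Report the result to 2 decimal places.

Compute the Gram sums: Σu·u = 169, Σu = 17, Σ1 = 4.
Moment sums: Σu·w = -328, Σw = -26.
det = 169·4 − 17² = 387.
m = ((-328)·4 − 17·(-26))/387 = -290/129; c = (169·(-26) − 17·(-328))/387 = 394/129.

c = 3.05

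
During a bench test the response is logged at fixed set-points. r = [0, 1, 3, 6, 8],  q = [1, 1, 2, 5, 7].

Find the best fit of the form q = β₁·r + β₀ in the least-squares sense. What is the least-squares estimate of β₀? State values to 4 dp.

β₀ = 0.3805

Forming XᵀX = [[110, 18]; [18, 5]] and Xᵀq = [93, 16]ᵀ gives XᵀX·[β₁, β₀]ᵀ = Xᵀq.
Determinant 110·5 − 18² = 226.
β₁ = (93·5 − 18·16)/226 = 177/226; β₀ = (110·16 − 18·93)/226 = 43/113.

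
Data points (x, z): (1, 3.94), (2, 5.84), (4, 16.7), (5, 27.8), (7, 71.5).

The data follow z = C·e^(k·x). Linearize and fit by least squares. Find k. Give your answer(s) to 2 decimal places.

k = 0.49

Let Y = ln z. Fitting Y = k·x + ln C by least squares:
Σx = 19.0000, Σ(x)² = 95.0000, Σln z = 13.5461, Σx·ln z = 62.6753.
Normal system: [[95.0000, 19.0000]; [19.0000, 5]]·[k, ln C]ᵀ = [62.6753, 13.5461]ᵀ.
Solving (det = 114.0000): k = 0.49124, ln C = 0.84249.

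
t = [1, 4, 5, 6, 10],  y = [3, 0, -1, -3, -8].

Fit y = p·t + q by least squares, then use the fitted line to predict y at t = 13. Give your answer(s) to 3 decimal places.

ŷ = -11.495

Normal-equation sums: Σt·t = 178, Σt = 26, Σ1 = 5.
Right-hand side: Σt·y = -100, Σy = -9.
Normal equations: [[178, 26]; [26, 5]]·[p, q]ᵀ = [-100, -9]ᵀ.
Δ = 178·5 − 26² = 214.
p = ((-100)·5 − 26·(-9))/214 = -133/107; q = (178·(-9) − 26·(-100))/214 = 499/107.
At t = 13: ŷ = (-133/107)·(13) + (499/107)·(1) = -1230/107.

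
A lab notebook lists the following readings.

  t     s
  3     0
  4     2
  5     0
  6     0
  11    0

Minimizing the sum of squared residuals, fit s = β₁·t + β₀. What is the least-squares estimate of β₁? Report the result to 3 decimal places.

β₁ = -0.093

The normal system XᵀX·[β₁, β₀]ᵀ = Xᵀs is [[207, 29]; [29, 5]]·[β₁, β₀]ᵀ = [8, 2]ᵀ.
Determinant 207·5 − 29² = 194.
β₁ = (8·5 − 29·2)/194 = -9/97; β₀ = (207·2 − 29·8)/194 = 91/97.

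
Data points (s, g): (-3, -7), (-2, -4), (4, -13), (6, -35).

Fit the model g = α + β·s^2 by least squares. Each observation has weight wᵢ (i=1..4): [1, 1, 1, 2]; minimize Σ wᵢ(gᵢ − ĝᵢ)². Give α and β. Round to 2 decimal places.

The normal equations are: 5·α + 101·β = -94;  101·α + 2945·β = -2807.
(Σwᵢ·1 = 5, Σwᵢ·s^2 = 101, Σwᵢ·s^2·s^2 = 2945, Σwᵢ·g = -94, Σwᵢ·s^2·g = -2807.)
Δ = 5·2945 − 101² = 4524.
α = ((-94)·2945 − 101·(-2807))/4524 = 6677/4524; β = (5·(-2807) − 101·(-94))/4524 = -4541/4524.

α = 1.48, β = -1.00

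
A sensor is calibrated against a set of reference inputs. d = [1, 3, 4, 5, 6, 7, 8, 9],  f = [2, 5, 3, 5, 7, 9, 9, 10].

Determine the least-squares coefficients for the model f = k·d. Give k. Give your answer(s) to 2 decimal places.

The normal equations are: 281·k = 321.
(Σd·d = 281, Σd·f = 321.)
k = 321/281 = 1.14235.

k = 1.14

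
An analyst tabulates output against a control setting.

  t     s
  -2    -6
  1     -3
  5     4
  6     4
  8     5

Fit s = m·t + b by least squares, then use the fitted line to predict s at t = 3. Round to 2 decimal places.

Entries of AᵀA: Σt·t = 130, Σt = 18, Σ1 = 5.
And Σt·s = 93, Σs = 4.
Δ = 130·5 − 18² = 326.
m = (93·5 − 18·4)/326 = 393/326; b = (130·4 − 18·93)/326 = -577/163.
At t = 3: ŝ = (393/326)·(3) + (-577/163)·(1) = 25/326.

ŝ = 0.08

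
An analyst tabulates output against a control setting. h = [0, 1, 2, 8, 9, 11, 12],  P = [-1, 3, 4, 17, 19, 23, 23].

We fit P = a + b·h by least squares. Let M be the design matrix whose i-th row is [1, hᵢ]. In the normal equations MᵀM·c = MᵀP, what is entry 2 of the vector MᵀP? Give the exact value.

847

Entry 2 ↔ basis h, so (MᵀP)_{2} = Σᵢ (h)·Pᵢ = (0)·(-1) + (1)·(3) + (2)·(4) + (8)·(17) + (9)·(19) + (11)·(23) + (12)·(23) = 847.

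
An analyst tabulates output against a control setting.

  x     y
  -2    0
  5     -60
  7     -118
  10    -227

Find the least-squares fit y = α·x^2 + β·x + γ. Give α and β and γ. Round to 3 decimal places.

α = -2.031, β = -2.737, γ = 2.803

Entries of MᵀM: Σx^2·x^2 = 13042, Σx^2·x = 1460, Σx^2 = 178, Σx·x = 178, Σx = 20, Σ1 = 4.
And Σx^2·y = -29982, Σx·y = -3396, Σy = -405.
Solving the 3×3 system (Gaussian elimination) gives α = -16819/8282, β = -11332/4141, γ = 23213/8282.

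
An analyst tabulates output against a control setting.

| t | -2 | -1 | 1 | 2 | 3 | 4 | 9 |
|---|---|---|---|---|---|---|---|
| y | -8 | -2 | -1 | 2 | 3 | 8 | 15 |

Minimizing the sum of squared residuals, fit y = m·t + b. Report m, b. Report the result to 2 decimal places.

Forming AᵀA = [[116, 16]; [16, 7]] and Aᵀy = [197, 17]ᵀ gives AᵀA·[m, b]ᵀ = Aᵀy.
Eliminating b: 7·(row 1) − 16·(row 2) gives 556·m = 7·197 − 16·17 = 1107, so m = 1107/556.
Then b = (17 − 16·(1107/556))/7 = -295/139.

m = 1.99, b = -2.12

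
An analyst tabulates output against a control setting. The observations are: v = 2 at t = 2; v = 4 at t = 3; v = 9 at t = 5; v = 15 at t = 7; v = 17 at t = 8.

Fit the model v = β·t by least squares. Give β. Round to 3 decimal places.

β = 2.000

Sums needed: Σt·t = 151.
Moment sums: Σt·v = 302.
AᵀA·[β]ᵀ = Aᵀv becomes [[151]]·[β]ᵀ = [302]ᵀ.
Hence β = 302 / 151 ≈ 2.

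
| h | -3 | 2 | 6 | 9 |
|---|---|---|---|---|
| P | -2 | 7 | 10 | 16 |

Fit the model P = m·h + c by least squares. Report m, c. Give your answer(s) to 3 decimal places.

m = 1.426, c = 2.759

Entries of MᵀM: Σh·h = 130, Σh = 14, Σ1 = 4.
Right-hand side: Σh·P = 224, ΣP = 31.
Eliminating c: 4·(row 1) − 14·(row 2) gives 324·m = 4·224 − 14·31 = 462, so m = 77/54.
Then c = (31 − 14·(77/54))/4 = 149/54.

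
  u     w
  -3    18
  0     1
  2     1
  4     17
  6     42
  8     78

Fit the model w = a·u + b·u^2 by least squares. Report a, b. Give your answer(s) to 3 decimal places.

AᵀA·[a, b]ᵀ = Aᵀw reads: 129·a + 773·b = 892;  773·a + 5745·b = 6942.
(Σu·u = 129, Σu·u^2 = 773, Σu^2·u^2 = 5745, Σu·w = 892, Σu^2·w = 6942.)
Δ = 129·5745 − 773² = 143576.
a = (892·5745 − 773·6942)/143576 = -120813/71788; b = (129·6942 − 773·892)/143576 = 103001/71788.

a = -1.683, b = 1.435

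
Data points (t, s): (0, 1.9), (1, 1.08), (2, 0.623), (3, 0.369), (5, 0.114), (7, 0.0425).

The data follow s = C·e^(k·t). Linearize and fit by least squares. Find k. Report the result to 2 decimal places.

k = -0.55

Let Y = ln s. Fitting Y = k·t + ln C by least squares:
AᵀA = [[88.0000, 18.0000]; [18.0000, 6]], rhs = [-36.8259, -6.0812]ᵀ  (here Σt = 18.0000, Σ(t)² = 88.0000, Σln s = -6.0812, Σt·ln s = -36.8259).
Slope k = (n·Σt·ln s − Σt·Σln s)/(n·Σ(t)² − (Σt)²) = (6·-36.8259 − 18.0000·-6.0812)/204.0000 = -0.54654; ln C = (Σln s − k·Σt)/n = 0.62610.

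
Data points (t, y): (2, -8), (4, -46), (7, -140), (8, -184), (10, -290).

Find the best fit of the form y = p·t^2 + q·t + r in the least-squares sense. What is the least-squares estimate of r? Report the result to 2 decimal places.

From the data, Σt^2·t^2 = 16769, Σt^2·t = 1927, Σt^2 = 233, Σt·t = 233, Σt = 31, Σ1 = 5.
And Σt^2·y = -48404, Σt·y = -5552, Σy = -668.
So AᵀA·[p, q, r]ᵀ = Aᵀy: [[16769, 1927, 233]; [1927, 233, 31]; [233, 31, 5]]·[p, q, r]ᵀ = [-48404, -5552, -668]ᵀ.
Solving the 3×3 system (Gaussian elimination) gives p = -283/98, q = -125/294, r = 530/147.

r = 3.61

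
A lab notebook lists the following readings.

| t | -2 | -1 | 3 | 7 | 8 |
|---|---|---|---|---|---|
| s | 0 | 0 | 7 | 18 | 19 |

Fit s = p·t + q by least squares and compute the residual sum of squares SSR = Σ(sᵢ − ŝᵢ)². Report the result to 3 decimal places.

SSR = 6.690

The normal equations are: 127·p + 15·q = 299;  15·p + 5·q = 44.
(Σt·t = 127, Σt = 15, Σ1 = 5, Σt·s = 299, Σs = 44.)
Δ = 127·5 − 15² = 410.
p = (299·5 − 15·44)/410 = 167/82; q = (127·44 − 15·299)/410 = 1103/410.
Residuals: 567/410, -134/205, -9/5, 216/205, 7/410; SSR = 2743/410.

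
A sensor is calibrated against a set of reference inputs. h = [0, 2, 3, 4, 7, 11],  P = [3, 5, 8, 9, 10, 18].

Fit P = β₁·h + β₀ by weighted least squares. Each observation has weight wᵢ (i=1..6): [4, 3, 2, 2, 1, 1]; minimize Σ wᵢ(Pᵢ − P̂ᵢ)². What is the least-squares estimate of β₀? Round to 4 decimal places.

β₀ = 3.0305

The normal system XᵀWX·[β₁, β₀]ᵀ = XᵀWP is [[232, 38]; [38, 13]]·[β₁, β₀]ᵀ = [418, 89]ᵀ.
Eliminating β₀: 13·(row 1) − 38·(row 2) gives 1572·β₁ = 13·418 − 38·89 = 2052, so β₁ = 171/131.
Then β₀ = (89 − 38·(171/131))/13 = 397/131.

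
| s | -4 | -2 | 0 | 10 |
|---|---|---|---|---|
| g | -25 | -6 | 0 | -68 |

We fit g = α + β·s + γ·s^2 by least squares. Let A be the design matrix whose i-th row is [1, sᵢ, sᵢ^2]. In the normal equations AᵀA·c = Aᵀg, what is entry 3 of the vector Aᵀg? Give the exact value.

-7224

Entry 3 ↔ basis s^2, so (Aᵀg)_{3} = Σᵢ (s^2)·gᵢ = (16)·(-25) + (4)·(-6) + (0)·(0) + (100)·(-68) = -7224.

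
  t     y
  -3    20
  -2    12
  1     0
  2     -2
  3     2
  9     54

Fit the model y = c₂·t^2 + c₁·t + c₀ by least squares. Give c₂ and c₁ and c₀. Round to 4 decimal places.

Forming XᵀX = [[6756, 730, 108]; [730, 108, 10]; [108, 10, 6]] and Xᵀy = [4612, 404, 86]ᵀ gives XᵀX·[c₂, c₁, c₀]ᵀ = Xᵀy.
Row-reducing yields c₂ = 102359/102747, c₁ = -107718/34249, c₀ = 168835/102747.

c₂ = 0.9962, c₁ = -3.1451, c₀ = 1.6432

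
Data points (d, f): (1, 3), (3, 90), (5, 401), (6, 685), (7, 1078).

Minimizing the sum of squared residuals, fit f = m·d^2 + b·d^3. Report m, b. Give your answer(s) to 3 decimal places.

m = 1.093, b = 2.987

With design matrix A, AᵀA = [[4404, 27952]; [27952, 180660]] and Aᵀf = [88320, 570272]ᵀ.
Δ = 4404·180660 − 27952² = 14312336.
m = (88320·180660 − 27952·570272)/14312336 = 978016/894521; b = (4404·570272 − 27952·88320)/14312336 = 2672328/894521.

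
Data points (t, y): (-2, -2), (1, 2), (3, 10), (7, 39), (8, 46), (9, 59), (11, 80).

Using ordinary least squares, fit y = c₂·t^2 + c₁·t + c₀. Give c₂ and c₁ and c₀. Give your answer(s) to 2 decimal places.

The normal equations are: 27797·c₂ + 2935·c₁ + 329·c₀ = 19398;  2935·c₂ + 329·c₁ + 37·c₀ = 2088;  329·c₂ + 37·c₁ + 7·c₀ = 234.
(Σt^2·t^2 = 27797, Σt^2·t = 2935, Σt^2 = 329, Σt·t = 329, Σt = 37, Σ1 = 7, Σt^2·y = 19398, Σt·y = 2088, Σy = 234.)
Solving the 3×3 system (Gaussian elimination) gives c₂ = 59986/125587, c₁ = 37633/17941, c₀ = -13569/125587.

c₂ = 0.48, c₁ = 2.10, c₀ = -0.11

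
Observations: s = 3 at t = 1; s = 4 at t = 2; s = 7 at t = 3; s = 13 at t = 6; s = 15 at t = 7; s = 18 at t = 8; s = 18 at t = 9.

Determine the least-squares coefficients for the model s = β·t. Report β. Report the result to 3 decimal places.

With design matrix X, XᵀX = [[244]] and Xᵀs = [521]ᵀ.
Hence β = 521 / 244 ≈ 2.13525.

β = 2.135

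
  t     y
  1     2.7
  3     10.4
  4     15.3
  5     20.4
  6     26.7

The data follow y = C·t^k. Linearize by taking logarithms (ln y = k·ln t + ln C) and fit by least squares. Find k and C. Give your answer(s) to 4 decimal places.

k = 1.2693, C = 2.6601

Linearized form: ln y = k·ln t + ln C. From the 5 transformed points,
Σln t = 5.8861, Σ(ln t)² = 8.9295, Σln y = 12.3631, Σln t·ln y = 17.0930.
Equations: 8.9295·k + 5.8861·ln C = 17.0930;  5.8861·k + 5·ln C = 12.3631.
Solving (det = 10.0010): k = 1.26931, ln C = 0.97837, so C = exp(0.97837) = 2.66011.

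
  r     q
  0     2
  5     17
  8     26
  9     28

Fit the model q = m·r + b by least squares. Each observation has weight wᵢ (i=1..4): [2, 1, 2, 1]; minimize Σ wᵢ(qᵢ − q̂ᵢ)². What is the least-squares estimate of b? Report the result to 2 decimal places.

Normal-equation sums: Σwᵢ·r·r = 234, Σwᵢ·r = 30, Σwᵢ·1 = 6.
For AᵀWq: Σwᵢ·r·q = 753, Σwᵢ·q = 101.
Normal equations: [[234, 30]; [30, 6]]·[m, b]ᵀ = [753, 101]ᵀ.
Determinant 234·6 − 30² = 504.
m = (753·6 − 30·101)/504 = 62/21; b = (234·101 − 30·753)/504 = 29/14.

b = 2.07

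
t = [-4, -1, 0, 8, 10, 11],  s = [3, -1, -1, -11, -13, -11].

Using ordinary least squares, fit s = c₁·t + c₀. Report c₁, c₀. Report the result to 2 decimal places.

Forming AᵀA = [[302, 24]; [24, 6]] and Aᵀs = [-350, -34]ᵀ gives AᵀA·[c₁, c₀]ᵀ = Aᵀs.
Determinant 302·6 − 24² = 1236.
c₁ = ((-350)·6 − 24·(-34))/1236 = -107/103; c₀ = (302·(-34) − 24·(-350))/1236 = -467/309.

c₁ = -1.04, c₀ = -1.51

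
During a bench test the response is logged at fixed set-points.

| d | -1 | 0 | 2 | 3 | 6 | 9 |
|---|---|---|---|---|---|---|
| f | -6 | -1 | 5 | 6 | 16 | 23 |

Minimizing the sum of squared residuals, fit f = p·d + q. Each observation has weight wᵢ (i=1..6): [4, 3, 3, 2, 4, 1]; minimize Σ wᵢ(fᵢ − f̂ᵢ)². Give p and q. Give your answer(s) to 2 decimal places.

Forming AᵀWA = [[259, 41]; [41, 17]] and AᵀWf = [681, 87]ᵀ gives AᵀWA·[p, q]ᵀ = AᵀWf.
Δ = 259·17 − 41² = 2722.
p = (681·17 − 41·87)/2722 = 4005/1361; q = (259·87 − 41·681)/2722 = -2694/1361.

p = 2.94, q = -1.98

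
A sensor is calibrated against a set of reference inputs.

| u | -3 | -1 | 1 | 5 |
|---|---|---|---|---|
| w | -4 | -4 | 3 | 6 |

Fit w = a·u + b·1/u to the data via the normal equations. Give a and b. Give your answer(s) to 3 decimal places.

a = 1.095, b = 2.396

Normal-equation sums: Σu·u = 36, Σu·1/u = 4, Σ1/u·1/u = 484/225.
Right-hand side: Σu·w = 49, Σ1/u·w = 143/15.
Normal equations: [[36, 4]; [4, 484/225]]·[a, b]ᵀ = [49, 143/15]ᵀ.
Determinant 36·(484/225) − 4² = 1536/25.
a = (49·(484/225) − 4·(143/15))/(1536/25) = 473/432; b = (36·(143/15) − 4·49)/(1536/25) = 115/48.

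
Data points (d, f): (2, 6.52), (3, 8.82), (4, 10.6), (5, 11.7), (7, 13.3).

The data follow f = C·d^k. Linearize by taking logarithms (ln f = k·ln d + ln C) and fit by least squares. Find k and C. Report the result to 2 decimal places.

Taking logs, ln f = k·ln d + ln C, so regress ln f on ln d.
Σln d = 6.7334, Σ(ln d)² = 9.9861, Σln f = 11.4601, Σln d·ln f = 15.9582.
Equations: 9.9861·k + 6.7334·ln C = 15.9582;  6.7334·k + 5·ln C = 11.4601.
Δ = 9.9861·5 − (6.7334)² = 4.5917; k = (15.9582·5 − 6.7334·11.4601)/4.5917 = 0.57182, ln C = (9.9861·11.4601 − 6.7334·15.9582)/4.5917 = 1.52196, so C = exp(1.52196) = 4.58119.

k = 0.57, C = 4.58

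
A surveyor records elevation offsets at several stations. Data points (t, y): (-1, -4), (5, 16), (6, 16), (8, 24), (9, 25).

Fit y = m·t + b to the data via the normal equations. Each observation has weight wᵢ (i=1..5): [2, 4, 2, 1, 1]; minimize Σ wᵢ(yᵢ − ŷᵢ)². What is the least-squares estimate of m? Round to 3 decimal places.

m = 2.988

Entries of XᵀWX: Σwᵢ·t·t = 319, Σwᵢ·t = 47, Σwᵢ·1 = 10.
And Σwᵢ·t·y = 937, Σwᵢ·y = 137.
det = 319·10 − 47² = 981.
m = (937·10 − 47·137)/981 = 977/327; b = (319·137 − 47·937)/981 = -112/327.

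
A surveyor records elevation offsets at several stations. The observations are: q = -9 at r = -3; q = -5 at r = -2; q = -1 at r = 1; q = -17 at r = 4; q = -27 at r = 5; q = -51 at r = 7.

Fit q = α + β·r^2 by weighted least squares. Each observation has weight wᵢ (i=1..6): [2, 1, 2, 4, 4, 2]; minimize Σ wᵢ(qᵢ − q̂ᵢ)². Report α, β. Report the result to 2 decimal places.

α = -0.26, β = -1.05

The normal equations are: 15·α + 286·β = -303;  286·α + 8506·β = -8970.
(Σwᵢ·1 = 15, Σwᵢ·r^2 = 286, Σwᵢ·r^2·r^2 = 8506, Σwᵢ·q = -303, Σwᵢ·r^2·q = -8970.)
det = 15·8506 − 286² = 45794.
α = ((-303)·8506 − 286·(-8970))/45794 = -5949/22897; β = (15·(-8970) − 286·(-303))/45794 = -23946/22897.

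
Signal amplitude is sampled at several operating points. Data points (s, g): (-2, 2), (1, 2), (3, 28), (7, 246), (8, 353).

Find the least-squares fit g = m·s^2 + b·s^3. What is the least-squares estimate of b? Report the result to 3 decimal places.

From the data, Σs^2·s^2 = 6595, Σs^2·s^3 = 49787, Σs^3·s^3 = 380587.
Right-hand side: Σs^2·g = 34908, Σs^3·g = 265856.
XᵀX·[m, b]ᵀ = Xᵀg becomes [[6595, 49787]; [49787, 380587]]·[m, b]ᵀ = [34908, 265856]ᵀ.
Determinant 6595·380587 − 49787² = 31225896.
m = (34908·380587 − 49787·265856)/31225896 = 12339581/7806474; b = (6595·265856 − 49787·34908)/31225896 = 3838931/7806474.

b = 0.492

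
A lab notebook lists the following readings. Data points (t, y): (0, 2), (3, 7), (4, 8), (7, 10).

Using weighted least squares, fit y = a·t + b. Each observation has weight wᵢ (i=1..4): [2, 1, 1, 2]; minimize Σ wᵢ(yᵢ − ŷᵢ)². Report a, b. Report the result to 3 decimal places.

a = 1.141, b = 2.505

The normal system AᵀWA·[a, b]ᵀ = AᵀWy is [[123, 21]; [21, 6]]·[a, b]ᵀ = [193, 39]ᵀ.
Determinant 123·6 − 21² = 297.
a = (193·6 − 21·39)/297 = 113/99; b = (123·39 − 21·193)/297 = 248/99.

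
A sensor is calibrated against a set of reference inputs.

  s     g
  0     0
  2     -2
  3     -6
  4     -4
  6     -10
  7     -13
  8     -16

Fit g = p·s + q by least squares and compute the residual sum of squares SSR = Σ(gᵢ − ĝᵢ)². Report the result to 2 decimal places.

From the data, Σs·s = 178, Σs = 30, Σ1 = 7.
Right-hand side: Σs·g = -317, Σg = -51.
So MᵀM·[p, q]ᵀ = Mᵀg: [[178, 30]; [30, 7]]·[p, q]ᵀ = [-317, -51]ᵀ.
det = 178·7 − 30² = 346.
p = ((-317)·7 − 30·(-51))/346 = -689/346; q = (178·(-51) − 30·(-317))/346 = 216/173.
Residuals: -216/173, 127/173, -441/346, 470/173, 121/173, -107/346, -228/173; SSR = 4645/346.

SSR = 13.42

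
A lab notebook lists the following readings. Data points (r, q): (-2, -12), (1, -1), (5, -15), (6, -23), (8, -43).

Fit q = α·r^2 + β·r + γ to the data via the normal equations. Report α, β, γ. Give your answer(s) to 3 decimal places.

α = -0.921, β = 2.340, γ = -3.276

From the data, Σr^2·r^2 = 6034, Σr^2·r = 846, Σr^2 = 130, Σr·r = 130, Σr = 18, Σ1 = 5.
And Σr^2·q = -4004, Σr·q = -534, Σq = -94.
Normal equations: [[6034, 846, 130]; [846, 130, 18]; [130, 18, 5]]·[α, β, γ]ᵀ = [-4004, -534, -94]ᵀ.
Inverting the 3×3 Gram matrix, [α, β, γ]ᵀ = [-34719/37696, 88197/37696, -1625/496]ᵀ.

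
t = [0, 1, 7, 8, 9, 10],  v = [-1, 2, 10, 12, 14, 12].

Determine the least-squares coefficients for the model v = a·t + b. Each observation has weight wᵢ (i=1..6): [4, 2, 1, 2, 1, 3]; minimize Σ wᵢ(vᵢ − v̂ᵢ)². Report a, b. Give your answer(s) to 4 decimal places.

Normal-equation sums: Σwᵢ·t·t = 560, Σwᵢ·t = 64, Σwᵢ·1 = 13.
For AᵀWv: Σwᵢ·t·v = 752, Σwᵢ·v = 84.
Normal equations: [[560, 64]; [64, 13]]·[a, b]ᵀ = [752, 84]ᵀ.
Δ = 560·13 − 64² = 3184.
a = (752·13 − 64·84)/3184 = 275/199; b = (560·84 − 64·752)/3184 = -68/199.

a = 1.3819, b = -0.3417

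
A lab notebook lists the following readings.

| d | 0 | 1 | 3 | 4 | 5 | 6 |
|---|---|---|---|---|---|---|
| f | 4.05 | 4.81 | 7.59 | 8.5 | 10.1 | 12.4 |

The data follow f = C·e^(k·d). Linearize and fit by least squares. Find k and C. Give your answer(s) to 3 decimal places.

With ln fᵢ as the transformed response and dᵢ as the regressor:
AᵀA = [[87.0000, 19.0000]; [19.0000, 6]], rhs = [42.8803, 11.9665]ᵀ  (here Σd = 19.0000, Σ(d)² = 87.0000, Σln f = 11.9665, Σd·ln f = 42.8803).
Δ = 87.0000·6 − (19.0000)² = 161.0000; k = (42.8803·6 − 19.0000·11.9665)/161.0000 = 0.18582, ln C = (87.0000·11.9665 − 19.0000·42.8803)/161.0000 = 1.40598, so C = exp(1.40598) = 4.07954.

k = 0.186, C = 4.080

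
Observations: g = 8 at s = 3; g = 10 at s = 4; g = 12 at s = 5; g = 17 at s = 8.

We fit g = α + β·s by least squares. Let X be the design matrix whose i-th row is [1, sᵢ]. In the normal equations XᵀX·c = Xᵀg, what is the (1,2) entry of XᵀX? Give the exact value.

Row 1 ↔ basis 1, column 2 ↔ basis s, so (XᵀX)_{1,2} = Σᵢ s = (1)·(3) + (1)·(4) + (1)·(5) + (1)·(8) = 20.

20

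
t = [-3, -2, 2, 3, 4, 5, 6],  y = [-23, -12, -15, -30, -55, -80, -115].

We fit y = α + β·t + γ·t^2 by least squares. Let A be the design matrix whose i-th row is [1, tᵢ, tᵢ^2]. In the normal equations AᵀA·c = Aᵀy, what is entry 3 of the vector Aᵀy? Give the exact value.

Entry 3 ↔ basis t^2, so (Aᵀy)_{3} = Σᵢ (t^2)·yᵢ = (9)·(-23) + (4)·(-12) + (4)·(-15) + (9)·(-30) + (16)·(-55) + (25)·(-80) + (36)·(-115) = -7605.

-7605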